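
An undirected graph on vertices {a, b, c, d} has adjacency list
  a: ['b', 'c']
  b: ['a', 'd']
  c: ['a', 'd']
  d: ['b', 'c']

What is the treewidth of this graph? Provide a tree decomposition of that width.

Every bag has size at most 3, so the width is 3 − 1 = 2 and tw(G) ≤ 2. For the lower bound, G contains the cycle c–a–b–d–c, so G is not a forest; only forests have treewidth ≤ 1, hence tw(G) ≥ 2. Hence tw(G) = 2 exactly.

Treewidth 2.
One optimal decomposition is:
Bags: B1 = {a, b, c}  B2 = {b, c, d}
Tree: B1–B2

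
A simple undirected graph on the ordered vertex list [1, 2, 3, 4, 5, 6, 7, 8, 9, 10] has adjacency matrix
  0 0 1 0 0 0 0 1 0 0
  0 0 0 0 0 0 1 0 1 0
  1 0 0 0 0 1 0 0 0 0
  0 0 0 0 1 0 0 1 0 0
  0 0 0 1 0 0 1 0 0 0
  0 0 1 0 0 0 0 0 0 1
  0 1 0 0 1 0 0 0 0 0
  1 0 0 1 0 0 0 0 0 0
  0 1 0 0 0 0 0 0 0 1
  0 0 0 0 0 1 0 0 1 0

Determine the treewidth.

2

A width-2 tree decomposition is:
Bags: B1 = {2, 7, 9}  B2 = {7, 9, 10}  B3 = {6, 7, 10}  B4 = {3, 6, 7}  B5 = {1, 3, 7}  B6 = {1, 7, 8}  B7 = {4, 7, 8}  B8 = {4, 5, 7}
Tree: B1–B2, B2–B3, B3–B4, B4–B5, B5–B6, B6–B7, B7–B8
The largest bag has 3 vertices, giving width 2; this decomposition certifies tw(G) ≤ 2. For the lower bound, G contains the cycle 7–2–9–10–6–3–1–8–4–5–7, so G is not a forest; only forests have treewidth ≤ 1, hence tw(G) ≥ 2. The upper and lower bounds meet at 2, so that is the treewidth.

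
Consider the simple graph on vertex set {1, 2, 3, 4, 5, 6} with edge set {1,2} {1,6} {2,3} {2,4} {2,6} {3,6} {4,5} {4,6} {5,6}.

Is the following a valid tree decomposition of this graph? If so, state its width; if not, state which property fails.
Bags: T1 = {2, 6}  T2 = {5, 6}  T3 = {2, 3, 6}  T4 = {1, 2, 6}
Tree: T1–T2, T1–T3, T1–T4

No — vertex 4 appears in no bag.

A tree decomposition must satisfy three properties: every vertex lies in some bag; for every edge, both endpoints lie together in some bag; and for every vertex, the bags containing it form a connected subtree. Here vertex 4 appears in no bag, so the decomposition is invalid.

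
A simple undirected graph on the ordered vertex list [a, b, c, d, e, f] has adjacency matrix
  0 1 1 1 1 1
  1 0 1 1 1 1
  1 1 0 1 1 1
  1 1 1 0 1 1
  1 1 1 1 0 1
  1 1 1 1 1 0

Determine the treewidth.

5

A width-5 tree decomposition is:
Bags: B1 = {a, b, c, d, e, f}
Tree: (single bag)
A single bag containing all 6 vertices is trivially a valid decomposition of width 5. For the lower bound, the 6 vertices {a, b, c, d, e, f} are pairwise adjacent, and any tree decomposition puts a clique entirely inside one bag — forcing width ≥ 5. Combining the bounds, tw(G) = 5.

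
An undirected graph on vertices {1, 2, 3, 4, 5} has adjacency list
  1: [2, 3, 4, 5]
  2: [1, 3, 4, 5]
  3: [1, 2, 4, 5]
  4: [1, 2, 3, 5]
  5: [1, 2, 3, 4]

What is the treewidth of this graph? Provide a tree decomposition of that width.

Treewidth 4.
Bags: B1 = {1, 2, 3, 4, 5}
Tree: (single bag)

A single bag containing all 5 vertices is trivially a valid decomposition of width 4. On the other hand G contains the 5-clique {1, 2, 3, 4, 5}. A clique must lie in a single bag of any decomposition, so no decomposition can have width below 4. Hence tw(G) = 4 exactly.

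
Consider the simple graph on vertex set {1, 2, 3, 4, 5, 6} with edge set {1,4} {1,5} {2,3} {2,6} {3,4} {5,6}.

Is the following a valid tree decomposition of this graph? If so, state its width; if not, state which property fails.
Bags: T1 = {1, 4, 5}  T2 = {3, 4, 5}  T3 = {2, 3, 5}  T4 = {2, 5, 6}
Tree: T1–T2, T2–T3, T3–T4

Vertex coverage: the bags together contain {1, 2, 3, 4, 5, 6}, the full vertex set. Edge coverage: each edge of G has both endpoints in at least one bag. Running intersection: for every vertex, the bags containing it form a connected subtree. All three properties hold, so this is a valid tree decomposition of width max|bag| − 1 = 2, and hence tw(G) ≤ 2.

Yes; width 2.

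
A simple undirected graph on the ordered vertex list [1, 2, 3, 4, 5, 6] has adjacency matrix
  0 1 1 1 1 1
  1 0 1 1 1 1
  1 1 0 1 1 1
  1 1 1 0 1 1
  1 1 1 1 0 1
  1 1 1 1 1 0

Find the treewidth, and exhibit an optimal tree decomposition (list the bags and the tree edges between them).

A single bag containing all 6 vertices is trivially a valid decomposition of width 5. For the lower bound, the 6 vertices {1, 2, 3, 4, 5, 6} are pairwise adjacent, and any tree decomposition puts a clique entirely inside one bag — forcing width ≥ 5. Hence tw(G) = 5 exactly.

Treewidth 5.
One such decomposition:
Bags: B1 = {1, 2, 3, 4, 5, 6}
Tree: (single bag)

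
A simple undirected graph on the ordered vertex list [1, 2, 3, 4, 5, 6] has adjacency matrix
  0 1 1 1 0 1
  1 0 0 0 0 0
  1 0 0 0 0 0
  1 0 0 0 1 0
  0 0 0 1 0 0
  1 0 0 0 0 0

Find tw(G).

A width-1 tree decomposition is:
Bags: B1 = {1, 4}  B2 = {1, 3}  B3 = {4, 5}  B4 = {1, 6}  B5 = {1, 2}
Tree: B1–B2, B1–B3, B2–B4, B4–B5
Each bag holds 2 vertices, so the decomposition has width 1, which upper-bounds the treewidth. Any graph with an edge has treewidth ≥ 1, and G has the edge 4–1. The upper and lower bounds meet at 1, so that is the treewidth.

1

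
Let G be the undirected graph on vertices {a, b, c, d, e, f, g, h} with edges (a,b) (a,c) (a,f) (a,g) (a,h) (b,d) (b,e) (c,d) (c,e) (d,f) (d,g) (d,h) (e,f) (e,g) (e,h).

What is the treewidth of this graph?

A width-3 tree decomposition is:
Bags: B1 = {a, b, d, e}  B2 = {a, d, e, h}  B3 = {a, d, e, f}  B4 = {a, c, d, e}  B5 = {a, d, e, g}
Tree: B1–B2, B2–B3, B3–B4, B4–B5
Every bag has size at most 4, so the width is 4 − 1 = 3 and tw(G) ≤ 3. For the lower bound: the 4 vertex sets {b,d}, {e,h}, {a}, {f} are disjoint, each induces a connected subgraph, and every pair is joined by at least one edge of G. Contracting each set to a single vertex therefore yields K_{4} as a minor, and since treewidth is minor-monotone, tw(G) ≥ tw(K_{4}) = 3. Therefore the treewidth is 3.

3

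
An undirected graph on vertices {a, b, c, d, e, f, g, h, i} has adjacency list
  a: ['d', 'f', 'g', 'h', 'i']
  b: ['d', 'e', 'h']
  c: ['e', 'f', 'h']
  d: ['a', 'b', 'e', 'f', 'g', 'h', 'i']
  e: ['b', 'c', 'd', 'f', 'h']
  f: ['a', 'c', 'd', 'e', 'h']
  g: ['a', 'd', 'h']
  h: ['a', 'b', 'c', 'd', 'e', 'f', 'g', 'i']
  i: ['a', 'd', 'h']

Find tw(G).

3

A width-3 tree decomposition is:
Bags: B1 = {a, d, f, h}  B2 = {a, d, g, h}  B3 = {d, e, f, h}  B4 = {c, e, f, h}  B5 = {b, d, e, h}  B6 = {a, d, h, i}
Tree: B1–B2, B1–B3, B3–B4, B3–B5, B2–B6
Each bag holds 4 vertices, so the decomposition has width 3, which upper-bounds the treewidth. Conversely, {d, e, f, h} is a clique of size 4, and the vertices of any clique must share a bag in every tree decomposition; so some bag has ≥ 4 vertices and tw(G) ≥ 3. The upper and lower bounds meet at 3, so that is the treewidth.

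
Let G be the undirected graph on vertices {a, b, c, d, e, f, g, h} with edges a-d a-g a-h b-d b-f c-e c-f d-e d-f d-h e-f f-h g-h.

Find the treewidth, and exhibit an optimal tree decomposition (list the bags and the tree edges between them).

Treewidth 2.
One optimal decomposition is:
Bags: B1 = {c, e, f}  B2 = {d, e, f}  B3 = {d, f, h}  B4 = {b, d, f}  B5 = {a, d, h}  B6 = {a, g, h}
Tree: B1–B2, B2–B3, B2–B4, B3–B5, B5–B6

Every bag has size at most 3, so the width is 3 − 1 = 2 and tw(G) ≤ 2. On the other hand G contains the 3-clique {a, d, h}. A clique must lie in a single bag of any decomposition, so no decomposition can have width below 2. Hence tw(G) = 2 exactly.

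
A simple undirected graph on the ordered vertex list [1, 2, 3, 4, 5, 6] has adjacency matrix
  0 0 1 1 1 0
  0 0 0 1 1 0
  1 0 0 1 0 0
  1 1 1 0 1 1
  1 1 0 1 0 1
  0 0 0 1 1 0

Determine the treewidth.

2

A width-2 tree decomposition is:
Bags: B1 = {1, 4, 5}  B2 = {2, 4, 5}  B3 = {1, 3, 4}  B4 = {4, 5, 6}
Tree: B1–B2, B1–B3, B2–B4
Each bag holds 3 vertices, so the decomposition has width 2, which upper-bounds the treewidth. Conversely, {1, 3, 4} is a clique of size 3, and the vertices of any clique must share a bag in every tree decomposition; so some bag has ≥ 3 vertices and tw(G) ≥ 2. Therefore the treewidth is 2.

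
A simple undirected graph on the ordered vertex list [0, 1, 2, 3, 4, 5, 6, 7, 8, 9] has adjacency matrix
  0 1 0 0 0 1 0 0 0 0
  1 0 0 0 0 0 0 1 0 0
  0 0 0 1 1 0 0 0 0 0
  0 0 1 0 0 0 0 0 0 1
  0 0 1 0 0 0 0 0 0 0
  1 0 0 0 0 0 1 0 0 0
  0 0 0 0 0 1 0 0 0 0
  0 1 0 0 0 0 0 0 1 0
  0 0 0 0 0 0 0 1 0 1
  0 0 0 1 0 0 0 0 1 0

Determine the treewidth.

A width-1 tree decomposition is:
Bags: B1 = {2, 4}  B2 = {2, 3}  B3 = {3, 9}  B4 = {8, 9}  B5 = {7, 8}  B6 = {1, 7}  B7 = {0, 1}  B8 = {0, 5}  B9 = {5, 6}
Tree: B1–B2, B2–B3, B3–B4, B4–B5, B5–B6, B6–B7, B7–B8, B8–B9
The largest bag has 2 vertices, giving width 1; this decomposition certifies tw(G) ≤ 1. Any graph with an edge has treewidth ≥ 1, and G has the edge 4–2. Hence tw(G) = 1 exactly.

1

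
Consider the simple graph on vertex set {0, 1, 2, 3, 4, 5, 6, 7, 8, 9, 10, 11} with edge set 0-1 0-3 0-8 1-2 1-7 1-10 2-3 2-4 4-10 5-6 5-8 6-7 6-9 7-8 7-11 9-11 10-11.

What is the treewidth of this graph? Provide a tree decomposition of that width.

Treewidth 3.
One optimal decomposition is:
Bags: B1 = {5, 6, 8, 9}  B2 = {6, 7, 8, 9}  B3 = {7, 8, 9, 11}  B4 = {0, 7, 8, 11}  B5 = {0, 1, 7, 11}  B6 = {0, 1, 10, 11}  B7 = {0, 1, 3, 10}  B8 = {1, 2, 3, 10}  B9 = {2, 3, 4, 10}
Tree: B1–B2, B2–B3, B3–B4, B4–B5, B5–B6, B6–B7, B7–B8, B8–B9

Every bag has size at most 4, so the width is 4 − 1 = 3 and tw(G) ≤ 3. For the lower bound: the 4 vertex sets {5,6,9}, {8}, {7}, {0,1,10,11} are disjoint, each induces a connected subgraph, and every pair is joined by at least one edge of G. Contracting each set to a single vertex therefore yields K_{4} as a minor, and since treewidth is minor-monotone, tw(G) ≥ tw(K_{4}) = 3. Combining the bounds, tw(G) = 3.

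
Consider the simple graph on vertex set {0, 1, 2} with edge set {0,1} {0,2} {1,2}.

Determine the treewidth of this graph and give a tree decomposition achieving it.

Treewidth 2.
One optimal decomposition is:
Bags: B1 = {0, 1, 2}
Tree: (single bag)

A single bag containing all 3 vertices is trivially a valid decomposition of width 2. For the lower bound, the 3 vertices {0, 1, 2} are pairwise adjacent, and any tree decomposition puts a clique entirely inside one bag — forcing width ≥ 2. Hence tw(G) = 2 exactly.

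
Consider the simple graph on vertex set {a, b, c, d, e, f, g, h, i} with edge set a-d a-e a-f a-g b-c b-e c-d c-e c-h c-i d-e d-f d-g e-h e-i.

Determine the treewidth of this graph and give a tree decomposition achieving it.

Treewidth 2.
Bags: B1 = {a, d, e}  B2 = {c, d, e}  B3 = {a, d, f}  B4 = {c, e, h}  B5 = {a, d, g}  B6 = {b, c, e}  B7 = {c, e, i}
Tree: B1–B2, B1–B3, B2–B4, B3–B5, B4–B6, B4–B7

Each bag holds 3 vertices, so the decomposition has width 2, which upper-bounds the treewidth. For the lower bound, the 3 vertices {a, d, g} are pairwise adjacent, and any tree decomposition puts a clique entirely inside one bag — forcing width ≥ 2. Hence tw(G) = 2 exactly.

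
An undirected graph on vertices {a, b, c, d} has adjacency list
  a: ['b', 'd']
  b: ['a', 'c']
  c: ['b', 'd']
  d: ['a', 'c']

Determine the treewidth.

A width-2 tree decomposition is:
Bags: B1 = {a, b, d}  B2 = {b, c, d}
Tree: B1–B2
The largest bag has 3 vertices, giving width 2; this decomposition certifies tw(G) ≤ 2. For the lower bound, G contains the cycle d–a–b–c–d, so G is not a forest; only forests have treewidth ≤ 1, hence tw(G) ≥ 2. Combining the bounds, tw(G) = 2.

2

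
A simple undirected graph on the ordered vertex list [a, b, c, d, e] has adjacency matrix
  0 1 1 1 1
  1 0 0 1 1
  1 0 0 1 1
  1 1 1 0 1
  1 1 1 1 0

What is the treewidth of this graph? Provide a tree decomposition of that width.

Treewidth 3.
One such decomposition:
Bags: B1 = {a, b, d, e}  B2 = {a, c, d, e}
Tree: B1–B2

Every bag has size at most 4, so the width is 4 − 1 = 3 and tw(G) ≤ 3. Conversely, {a, c, d, e} is a clique of size 4, and the vertices of any clique must share a bag in every tree decomposition; so some bag has ≥ 4 vertices and tw(G) ≥ 3. Hence tw(G) = 3 exactly.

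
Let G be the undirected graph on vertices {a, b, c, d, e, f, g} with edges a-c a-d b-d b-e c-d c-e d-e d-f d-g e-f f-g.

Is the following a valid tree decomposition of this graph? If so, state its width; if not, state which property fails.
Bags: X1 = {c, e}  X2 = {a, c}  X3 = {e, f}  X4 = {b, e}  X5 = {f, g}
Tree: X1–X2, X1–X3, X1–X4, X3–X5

No — vertex d appears in no bag.

A tree decomposition must satisfy three properties: every vertex lies in some bag; for every edge, both endpoints lie together in some bag; and for every vertex, the bags containing it form a connected subtree. Here vertex d appears in no bag, so the decomposition is invalid.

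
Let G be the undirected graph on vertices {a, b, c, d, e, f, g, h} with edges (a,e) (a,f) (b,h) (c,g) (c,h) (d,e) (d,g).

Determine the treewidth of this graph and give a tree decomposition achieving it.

Every bag has size at most 2, so the width is 2 − 1 = 1 and tw(G) ≤ 1. Any graph with an edge has treewidth ≥ 1, and G has the edge f–a. Combining the bounds, tw(G) = 1.

Treewidth 1.
One optimal decomposition is:
Bags: B1 = {a, f}  B2 = {a, e}  B3 = {d, e}  B4 = {d, g}  B5 = {c, g}  B6 = {c, h}  B7 = {b, h}
Tree: B1–B2, B2–B3, B3–B4, B4–B5, B5–B6, B6–B7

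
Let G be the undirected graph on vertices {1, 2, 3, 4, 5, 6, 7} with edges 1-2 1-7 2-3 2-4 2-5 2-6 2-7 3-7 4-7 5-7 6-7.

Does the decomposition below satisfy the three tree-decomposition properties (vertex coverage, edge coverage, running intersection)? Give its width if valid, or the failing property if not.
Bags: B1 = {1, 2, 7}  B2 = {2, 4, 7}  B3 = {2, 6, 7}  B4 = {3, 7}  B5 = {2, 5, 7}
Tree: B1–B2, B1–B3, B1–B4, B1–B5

A tree decomposition must satisfy three properties: every vertex lies in some bag; for every edge, both endpoints lie together in some bag; and for every vertex, the bags containing it form a connected subtree. Here edge (2,3) lies in no bag, so the decomposition is invalid.

No — edge (2,3) lies in no bag.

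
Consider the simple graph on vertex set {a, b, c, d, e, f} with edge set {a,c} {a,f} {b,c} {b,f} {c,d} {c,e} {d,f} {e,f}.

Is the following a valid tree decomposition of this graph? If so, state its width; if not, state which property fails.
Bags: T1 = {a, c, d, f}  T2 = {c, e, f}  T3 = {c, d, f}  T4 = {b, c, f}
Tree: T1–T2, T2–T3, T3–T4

A tree decomposition must satisfy three properties: every vertex lies in some bag; for every edge, both endpoints lie together in some bag; and for every vertex, the bags containing it form a connected subtree. Here bags containing vertex d are not connected in the tree, so the decomposition is invalid.

No — bags containing vertex d are not connected in the tree.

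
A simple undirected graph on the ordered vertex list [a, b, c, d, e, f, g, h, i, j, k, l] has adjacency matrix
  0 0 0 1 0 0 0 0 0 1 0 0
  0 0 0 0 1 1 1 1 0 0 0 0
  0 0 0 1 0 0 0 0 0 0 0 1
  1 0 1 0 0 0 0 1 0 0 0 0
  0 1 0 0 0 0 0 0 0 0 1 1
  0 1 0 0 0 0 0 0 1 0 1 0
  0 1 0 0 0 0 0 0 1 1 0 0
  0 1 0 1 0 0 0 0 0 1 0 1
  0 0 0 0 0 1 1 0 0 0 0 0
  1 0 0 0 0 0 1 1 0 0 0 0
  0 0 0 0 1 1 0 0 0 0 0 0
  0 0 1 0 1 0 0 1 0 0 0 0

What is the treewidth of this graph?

A width-3 tree decomposition is:
Bags: B1 = {a, c, d, l}  B2 = {a, d, h, l}  B3 = {a, h, j, l}  B4 = {e, h, j, l}  B5 = {b, e, h, j}  B6 = {b, e, g, j}  B7 = {b, e, g, k}  B8 = {b, f, g, k}  B9 = {f, g, i, k}
Tree: B1–B2, B2–B3, B3–B4, B4–B5, B5–B6, B6–B7, B7–B8, B8–B9
Every bag has size at most 4, so the width is 4 − 1 = 3 and tw(G) ≤ 3. For the lower bound: the 4 vertex sets {a,c,d}, {l}, {h}, {b,e,g,j} are disjoint, each induces a connected subgraph, and every pair is joined by at least one edge of G. Contracting each set to a single vertex therefore yields K_{4} as a minor, and since treewidth is minor-monotone, tw(G) ≥ tw(K_{4}) = 3. Therefore the treewidth is 3.

3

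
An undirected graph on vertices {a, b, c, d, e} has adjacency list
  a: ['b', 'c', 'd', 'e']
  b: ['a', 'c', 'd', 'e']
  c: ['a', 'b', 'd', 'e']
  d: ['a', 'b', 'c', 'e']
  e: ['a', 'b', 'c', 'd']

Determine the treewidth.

4

A width-4 tree decomposition is:
Bags: B1 = {a, b, c, d, e}
Tree: (single bag)
A single bag containing all 5 vertices is trivially a valid decomposition of width 4. Conversely, {a, b, c, d, e} is a clique of size 5, and the vertices of any clique must share a bag in every tree decomposition; so some bag has ≥ 5 vertices and tw(G) ≥ 4. The upper and lower bounds meet at 4, so that is the treewidth.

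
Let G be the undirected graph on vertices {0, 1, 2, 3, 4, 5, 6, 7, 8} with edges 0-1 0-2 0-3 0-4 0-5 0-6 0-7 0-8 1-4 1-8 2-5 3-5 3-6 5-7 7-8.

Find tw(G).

2

A width-2 tree decomposition is:
Bags: B1 = {0, 5, 7}  B2 = {0, 2, 5}  B3 = {0, 3, 5}  B4 = {0, 7, 8}  B5 = {0, 1, 8}  B6 = {0, 1, 4}  B7 = {0, 3, 6}
Tree: B1–B2, B2–B3, B1–B4, B4–B5, B5–B6, B3–B7
Every bag has size at most 3, so the width is 3 − 1 = 2 and tw(G) ≤ 2. On the other hand G contains the 3-clique {0, 1, 8}. A clique must lie in a single bag of any decomposition, so no decomposition can have width below 2. The upper and lower bounds meet at 2, so that is the treewidth.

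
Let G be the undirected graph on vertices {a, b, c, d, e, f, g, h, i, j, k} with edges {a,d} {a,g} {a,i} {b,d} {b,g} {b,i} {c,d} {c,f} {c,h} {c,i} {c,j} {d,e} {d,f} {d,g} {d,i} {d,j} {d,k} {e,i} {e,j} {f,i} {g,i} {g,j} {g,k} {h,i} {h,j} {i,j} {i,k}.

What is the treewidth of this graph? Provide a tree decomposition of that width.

Treewidth 3.
One optimal decomposition is:
Bags: B1 = {c, d, i, j}  B2 = {c, d, f, i}  B3 = {d, e, i, j}  B4 = {d, g, i, j}  B5 = {b, d, g, i}  B6 = {c, h, i, j}  B7 = {a, d, g, i}  B8 = {d, g, i, k}
Tree: B1–B2, B1–B3, B1–B4, B4–B5, B1–B6, B5–B7, B7–B8

The largest bag has 4 vertices, giving width 3; this decomposition certifies tw(G) ≤ 3. On the other hand G contains the 4-clique {d, g, i, j}. A clique must lie in a single bag of any decomposition, so no decomposition can have width below 3. Combining the bounds, tw(G) = 3.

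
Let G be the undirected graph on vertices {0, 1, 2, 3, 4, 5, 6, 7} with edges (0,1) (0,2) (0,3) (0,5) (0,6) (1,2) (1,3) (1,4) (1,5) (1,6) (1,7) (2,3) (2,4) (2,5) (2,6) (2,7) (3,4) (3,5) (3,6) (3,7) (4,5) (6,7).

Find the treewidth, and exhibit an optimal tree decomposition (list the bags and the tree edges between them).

Each bag holds 5 vertices, so the decomposition has width 4, which upper-bounds the treewidth. On the other hand G contains the 5-clique {0, 1, 2, 3, 5}. A clique must lie in a single bag of any decomposition, so no decomposition can have width below 4. Hence tw(G) = 4 exactly.

Treewidth 4.
One such decomposition:
Bags: B1 = {0, 1, 2, 3, 5}  B2 = {1, 2, 3, 4, 5}  B3 = {0, 1, 2, 3, 6}  B4 = {1, 2, 3, 6, 7}
Tree: B1–B2, B1–B3, B3–B4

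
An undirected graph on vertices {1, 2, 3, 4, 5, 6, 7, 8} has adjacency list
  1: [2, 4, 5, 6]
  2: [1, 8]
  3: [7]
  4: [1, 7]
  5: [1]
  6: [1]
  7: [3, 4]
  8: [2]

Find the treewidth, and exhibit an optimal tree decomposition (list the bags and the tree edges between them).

Each bag holds 2 vertices, so the decomposition has width 1, which upper-bounds the treewidth. Any graph with an edge has treewidth ≥ 1, and G has the edge 2–1. Combining the bounds, tw(G) = 1.

Treewidth 1.
Bags: B1 = {1, 2}  B2 = {2, 8}  B3 = {1, 6}  B4 = {1, 4}  B5 = {4, 7}  B6 = {1, 5}  B7 = {3, 7}
Tree: B1–B2, B1–B3, B1–B4, B4–B5, B4–B6, B5–B7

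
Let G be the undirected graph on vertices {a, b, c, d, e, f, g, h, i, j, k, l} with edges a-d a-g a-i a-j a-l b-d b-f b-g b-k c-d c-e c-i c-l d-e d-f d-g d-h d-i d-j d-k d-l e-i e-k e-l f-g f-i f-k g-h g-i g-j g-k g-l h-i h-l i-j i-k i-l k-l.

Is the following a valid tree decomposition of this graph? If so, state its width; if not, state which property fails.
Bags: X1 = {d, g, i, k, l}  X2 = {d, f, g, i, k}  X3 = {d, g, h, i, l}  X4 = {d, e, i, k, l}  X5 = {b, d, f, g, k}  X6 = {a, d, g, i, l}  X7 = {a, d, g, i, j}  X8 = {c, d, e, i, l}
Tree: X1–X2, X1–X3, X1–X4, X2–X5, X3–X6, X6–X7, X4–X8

Yes; width 4.

Vertex coverage: the bags together contain {a, b, c, d, e, f, g, h, i, j, k, l}, the full vertex set. Edge coverage: each edge of G has both endpoints in at least one bag. Running intersection: for every vertex, the bags containing it form a connected subtree. All three properties hold, so this is a valid tree decomposition of width max|bag| − 1 = 4, and hence tw(G) ≤ 4.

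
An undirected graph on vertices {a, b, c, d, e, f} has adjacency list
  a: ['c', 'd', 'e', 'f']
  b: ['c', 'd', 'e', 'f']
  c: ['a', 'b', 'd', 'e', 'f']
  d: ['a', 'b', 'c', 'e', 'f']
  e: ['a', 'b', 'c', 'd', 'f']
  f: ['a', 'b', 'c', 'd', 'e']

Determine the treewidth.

A width-4 tree decomposition is:
Bags: B1 = {b, c, d, e, f}  B2 = {a, c, d, e, f}
Tree: B1–B2
Each bag holds 5 vertices, so the decomposition has width 4, which upper-bounds the treewidth. Conversely, {a, c, d, e, f} is a clique of size 5, and the vertices of any clique must share a bag in every tree decomposition; so some bag has ≥ 5 vertices and tw(G) ≥ 4. Therefore the treewidth is 4.

4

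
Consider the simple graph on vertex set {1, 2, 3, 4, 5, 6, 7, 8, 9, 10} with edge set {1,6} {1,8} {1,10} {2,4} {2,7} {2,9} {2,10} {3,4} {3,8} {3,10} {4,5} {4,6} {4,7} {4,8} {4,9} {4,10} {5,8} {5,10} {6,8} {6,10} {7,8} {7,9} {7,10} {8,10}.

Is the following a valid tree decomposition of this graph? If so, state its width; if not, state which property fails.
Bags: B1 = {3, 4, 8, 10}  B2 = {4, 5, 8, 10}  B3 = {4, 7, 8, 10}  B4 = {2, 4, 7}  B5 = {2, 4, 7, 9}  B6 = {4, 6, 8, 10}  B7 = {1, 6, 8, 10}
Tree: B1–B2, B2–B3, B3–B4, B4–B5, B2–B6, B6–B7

A tree decomposition must satisfy three properties: every vertex lies in some bag; for every edge, both endpoints lie together in some bag; and for every vertex, the bags containing it form a connected subtree. Here edge (10,2) lies in no bag, so the decomposition is invalid.

No — edge (10,2) lies in no bag.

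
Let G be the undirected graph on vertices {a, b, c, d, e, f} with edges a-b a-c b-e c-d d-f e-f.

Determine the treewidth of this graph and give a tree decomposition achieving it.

Treewidth 2.
One such decomposition:
Bags: B1 = {b, e, f}  B2 = {b, d, f}  B3 = {b, c, d}  B4 = {a, b, c}
Tree: B1–B2, B2–B3, B3–B4

The largest bag has 3 vertices, giving width 2; this decomposition certifies tw(G) ≤ 2. The edges b–e–f–d–c–a–b form a cycle, so G is not a tree and its treewidth is at least 2. Combining the bounds, tw(G) = 2.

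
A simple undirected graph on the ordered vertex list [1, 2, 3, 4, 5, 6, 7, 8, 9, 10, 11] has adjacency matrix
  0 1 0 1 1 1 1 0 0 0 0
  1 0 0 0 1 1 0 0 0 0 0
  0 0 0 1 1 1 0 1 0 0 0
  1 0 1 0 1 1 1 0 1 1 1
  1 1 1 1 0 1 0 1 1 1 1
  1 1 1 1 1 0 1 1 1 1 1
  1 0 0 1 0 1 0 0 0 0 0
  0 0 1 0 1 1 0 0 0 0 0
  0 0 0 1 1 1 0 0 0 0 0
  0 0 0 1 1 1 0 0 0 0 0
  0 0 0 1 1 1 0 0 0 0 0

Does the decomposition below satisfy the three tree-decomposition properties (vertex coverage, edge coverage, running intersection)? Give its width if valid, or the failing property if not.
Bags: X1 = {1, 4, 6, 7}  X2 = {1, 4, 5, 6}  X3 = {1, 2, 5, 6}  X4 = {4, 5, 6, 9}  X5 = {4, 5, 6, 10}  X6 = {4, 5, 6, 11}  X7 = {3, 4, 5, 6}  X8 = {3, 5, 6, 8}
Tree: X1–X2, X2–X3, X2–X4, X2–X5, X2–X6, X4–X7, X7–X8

Yes; width 3.

Vertex coverage: the bags together contain {1, 2, 3, 4, 5, 6, 7, 8, 9, 10, 11}, the full vertex set. Edge coverage: each edge of G has both endpoints in at least one bag. Running intersection: for every vertex, the bags containing it form a connected subtree. All three properties hold, so this is a valid tree decomposition of width max|bag| − 1 = 3, and hence tw(G) ≤ 3.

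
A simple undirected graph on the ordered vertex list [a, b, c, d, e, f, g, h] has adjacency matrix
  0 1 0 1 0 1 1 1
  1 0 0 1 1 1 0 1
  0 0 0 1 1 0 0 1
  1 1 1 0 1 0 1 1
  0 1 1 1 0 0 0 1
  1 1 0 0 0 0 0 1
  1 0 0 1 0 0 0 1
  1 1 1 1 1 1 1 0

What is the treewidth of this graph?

A width-3 tree decomposition is:
Bags: B1 = {a, b, d, h}  B2 = {b, d, e, h}  B3 = {a, b, f, h}  B4 = {c, d, e, h}  B5 = {a, d, g, h}
Tree: B1–B2, B1–B3, B2–B4, B1–B5
The largest bag has 4 vertices, giving width 3; this decomposition certifies tw(G) ≤ 3. Conversely, {a, d, g, h} is a clique of size 4, and the vertices of any clique must share a bag in every tree decomposition; so some bag has ≥ 4 vertices and tw(G) ≥ 3. Hence tw(G) = 3 exactly.

3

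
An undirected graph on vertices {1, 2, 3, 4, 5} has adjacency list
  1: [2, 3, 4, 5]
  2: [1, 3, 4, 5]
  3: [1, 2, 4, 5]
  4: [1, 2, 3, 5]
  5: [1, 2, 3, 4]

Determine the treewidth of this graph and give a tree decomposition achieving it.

Treewidth 4.
One optimal decomposition is:
Bags: B1 = {1, 2, 3, 4, 5}
Tree: (single bag)

A single bag containing all 5 vertices is trivially a valid decomposition of width 4. Conversely, {1, 2, 3, 4, 5} is a clique of size 5, and the vertices of any clique must share a bag in every tree decomposition; so some bag has ≥ 5 vertices and tw(G) ≥ 4. The upper and lower bounds meet at 4, so that is the treewidth.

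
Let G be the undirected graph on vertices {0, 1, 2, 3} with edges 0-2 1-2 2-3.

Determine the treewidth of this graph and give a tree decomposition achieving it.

Treewidth 1.
One such decomposition:
Bags: B1 = {0, 2}  B2 = {1, 2}  B3 = {2, 3}
Tree: B1–B2, B2–B3

The largest bag has 2 vertices, giving width 1; this decomposition certifies tw(G) ≤ 1. Any graph with an edge has treewidth ≥ 1, and G has the edge 2–0. Therefore the treewidth is 1.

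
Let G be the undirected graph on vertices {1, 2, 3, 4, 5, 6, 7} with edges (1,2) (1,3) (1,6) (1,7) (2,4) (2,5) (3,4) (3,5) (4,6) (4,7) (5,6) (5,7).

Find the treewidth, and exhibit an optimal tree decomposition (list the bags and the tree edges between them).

Treewidth 3.
One optimal decomposition is:
Bags: B1 = {1, 3, 4, 5}  B2 = {1, 2, 4, 5}  B3 = {1, 4, 5, 6}  B4 = {1, 4, 5, 7}
Tree: B1–B2, B2–B3, B3–B4

Every bag has size at most 4, so the width is 4 − 1 = 3 and tw(G) ≤ 3. For the lower bound: the 4 vertex sets {3,5}, {1,2}, {4}, {6} are disjoint, each induces a connected subgraph, and every pair is joined by at least one edge of G. Contracting each set to a single vertex therefore yields K_{4} as a minor, and since treewidth is minor-monotone, tw(G) ≥ tw(K_{4}) = 3. Combining the bounds, tw(G) = 3.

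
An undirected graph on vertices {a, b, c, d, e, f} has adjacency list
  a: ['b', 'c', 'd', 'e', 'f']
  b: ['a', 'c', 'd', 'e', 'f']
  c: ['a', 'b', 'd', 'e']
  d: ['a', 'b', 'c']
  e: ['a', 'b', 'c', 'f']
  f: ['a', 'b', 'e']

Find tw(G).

3

A width-3 tree decomposition is:
Bags: B1 = {a, b, e, f}  B2 = {a, b, c, e}  B3 = {a, b, c, d}
Tree: B1–B2, B2–B3
Every bag has size at most 4, so the width is 4 − 1 = 3 and tw(G) ≤ 3. On the other hand G contains the 4-clique {a, b, c, d}. A clique must lie in a single bag of any decomposition, so no decomposition can have width below 3. Combining the bounds, tw(G) = 3.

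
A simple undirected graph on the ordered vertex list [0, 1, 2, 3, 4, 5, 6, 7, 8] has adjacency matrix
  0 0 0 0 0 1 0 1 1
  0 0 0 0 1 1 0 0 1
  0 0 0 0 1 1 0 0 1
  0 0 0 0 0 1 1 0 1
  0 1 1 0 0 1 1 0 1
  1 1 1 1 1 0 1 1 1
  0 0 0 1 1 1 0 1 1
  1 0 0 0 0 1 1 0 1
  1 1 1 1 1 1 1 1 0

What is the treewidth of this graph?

A width-3 tree decomposition is:
Bags: B1 = {3, 5, 6, 8}  B2 = {5, 6, 7, 8}  B3 = {0, 5, 7, 8}  B4 = {4, 5, 6, 8}  B5 = {2, 4, 5, 8}  B6 = {1, 4, 5, 8}
Tree: B1–B2, B2–B3, B1–B4, B4–B5, B4–B6
Every bag has size at most 4, so the width is 4 − 1 = 3 and tw(G) ≤ 3. For the lower bound, the 4 vertices {0, 5, 7, 8} are pairwise adjacent, and any tree decomposition puts a clique entirely inside one bag — forcing width ≥ 3. Therefore the treewidth is 3.

3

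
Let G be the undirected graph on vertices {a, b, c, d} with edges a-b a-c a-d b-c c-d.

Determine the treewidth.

2

A width-2 tree decomposition is:
Bags: B1 = {a, b, c}  B2 = {a, c, d}
Tree: B1–B2
The largest bag has 3 vertices, giving width 2; this decomposition certifies tw(G) ≤ 2. For the lower bound, the 3 vertices {a, c, d} are pairwise adjacent, and any tree decomposition puts a clique entirely inside one bag — forcing width ≥ 2. The upper and lower bounds meet at 2, so that is the treewidth.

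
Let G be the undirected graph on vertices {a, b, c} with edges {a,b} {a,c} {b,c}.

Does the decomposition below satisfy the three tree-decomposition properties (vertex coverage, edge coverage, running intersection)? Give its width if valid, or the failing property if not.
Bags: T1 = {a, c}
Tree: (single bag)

No — vertex b appears in no bag.

A tree decomposition must satisfy three properties: every vertex lies in some bag; for every edge, both endpoints lie together in some bag; and for every vertex, the bags containing it form a connected subtree. Here vertex b appears in no bag, so the decomposition is invalid.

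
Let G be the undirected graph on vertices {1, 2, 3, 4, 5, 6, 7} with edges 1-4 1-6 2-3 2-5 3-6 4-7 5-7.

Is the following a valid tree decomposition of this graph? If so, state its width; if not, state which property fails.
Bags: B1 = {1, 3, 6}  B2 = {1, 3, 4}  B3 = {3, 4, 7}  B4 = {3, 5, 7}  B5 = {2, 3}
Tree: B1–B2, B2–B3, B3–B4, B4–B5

A tree decomposition must satisfy three properties: every vertex lies in some bag; for every edge, both endpoints lie together in some bag; and for every vertex, the bags containing it form a connected subtree. Here edge (5,2) lies in no bag, so the decomposition is invalid.

No — edge (5,2) lies in no bag.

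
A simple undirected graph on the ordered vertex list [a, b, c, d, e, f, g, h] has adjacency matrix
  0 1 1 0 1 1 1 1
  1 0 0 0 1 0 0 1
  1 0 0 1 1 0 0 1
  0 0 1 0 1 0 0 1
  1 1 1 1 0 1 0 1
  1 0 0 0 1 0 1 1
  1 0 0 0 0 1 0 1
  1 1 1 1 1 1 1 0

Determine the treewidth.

3

A width-3 tree decomposition is:
Bags: B1 = {a, e, f, h}  B2 = {a, c, e, h}  B3 = {a, b, e, h}  B4 = {a, f, g, h}  B5 = {c, d, e, h}
Tree: B1–B2, B1–B3, B1–B4, B2–B5
The largest bag has 4 vertices, giving width 3; this decomposition certifies tw(G) ≤ 3. For the lower bound, the 4 vertices {c, d, e, h} are pairwise adjacent, and any tree decomposition puts a clique entirely inside one bag — forcing width ≥ 3. The upper and lower bounds meet at 3, so that is the treewidth.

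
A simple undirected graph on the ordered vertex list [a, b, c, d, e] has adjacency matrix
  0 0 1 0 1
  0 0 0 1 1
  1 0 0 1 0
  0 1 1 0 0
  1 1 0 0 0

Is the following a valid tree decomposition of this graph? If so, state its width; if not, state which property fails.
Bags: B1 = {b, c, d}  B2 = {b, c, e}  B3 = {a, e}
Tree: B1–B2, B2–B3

No — edge (c,a) lies in no bag.

A tree decomposition must satisfy three properties: every vertex lies in some bag; for every edge, both endpoints lie together in some bag; and for every vertex, the bags containing it form a connected subtree. Here edge (c,a) lies in no bag, so the decomposition is invalid.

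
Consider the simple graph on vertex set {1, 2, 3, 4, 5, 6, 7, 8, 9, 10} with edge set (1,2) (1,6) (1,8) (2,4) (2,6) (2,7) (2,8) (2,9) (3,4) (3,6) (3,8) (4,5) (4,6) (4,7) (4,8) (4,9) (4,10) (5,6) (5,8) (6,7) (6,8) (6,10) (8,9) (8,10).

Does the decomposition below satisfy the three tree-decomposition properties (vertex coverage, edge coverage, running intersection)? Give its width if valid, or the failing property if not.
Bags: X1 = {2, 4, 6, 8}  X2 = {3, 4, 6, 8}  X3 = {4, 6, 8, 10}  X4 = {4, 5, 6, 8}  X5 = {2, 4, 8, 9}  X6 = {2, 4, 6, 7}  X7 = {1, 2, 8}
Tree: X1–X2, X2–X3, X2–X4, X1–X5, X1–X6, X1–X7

A tree decomposition must satisfy three properties: every vertex lies in some bag; for every edge, both endpoints lie together in some bag; and for every vertex, the bags containing it form a connected subtree. Here edge (6,1) lies in no bag, so the decomposition is invalid.

No — edge (6,1) lies in no bag.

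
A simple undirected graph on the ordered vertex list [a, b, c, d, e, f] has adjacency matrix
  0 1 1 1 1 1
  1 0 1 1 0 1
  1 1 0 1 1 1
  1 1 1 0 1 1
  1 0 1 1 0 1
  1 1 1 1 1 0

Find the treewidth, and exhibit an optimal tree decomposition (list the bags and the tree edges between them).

Every bag has size at most 5, so the width is 5 − 1 = 4 and tw(G) ≤ 4. For the lower bound, the 5 vertices {a, c, d, e, f} are pairwise adjacent, and any tree decomposition puts a clique entirely inside one bag — forcing width ≥ 4. Therefore the treewidth is 4.

Treewidth 4.
Bags: B1 = {a, c, d, e, f}  B2 = {a, b, c, d, f}
Tree: B1–B2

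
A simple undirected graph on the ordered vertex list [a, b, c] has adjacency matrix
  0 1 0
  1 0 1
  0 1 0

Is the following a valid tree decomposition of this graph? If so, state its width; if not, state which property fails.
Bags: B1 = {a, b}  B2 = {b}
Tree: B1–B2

No — vertex c appears in no bag.

A tree decomposition must satisfy three properties: every vertex lies in some bag; for every edge, both endpoints lie together in some bag; and for every vertex, the bags containing it form a connected subtree. Here vertex c appears in no bag, so the decomposition is invalid.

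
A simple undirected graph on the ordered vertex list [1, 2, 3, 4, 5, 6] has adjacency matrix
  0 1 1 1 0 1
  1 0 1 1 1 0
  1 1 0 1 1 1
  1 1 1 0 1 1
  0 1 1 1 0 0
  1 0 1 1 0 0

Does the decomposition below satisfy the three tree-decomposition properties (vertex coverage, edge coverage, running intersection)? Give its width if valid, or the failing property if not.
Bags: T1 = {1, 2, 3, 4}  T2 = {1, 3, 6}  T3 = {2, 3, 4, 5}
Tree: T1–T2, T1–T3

A tree decomposition must satisfy three properties: every vertex lies in some bag; for every edge, both endpoints lie together in some bag; and for every vertex, the bags containing it form a connected subtree. Here edge (4,6) lies in no bag, so the decomposition is invalid.

No — edge (4,6) lies in no bag.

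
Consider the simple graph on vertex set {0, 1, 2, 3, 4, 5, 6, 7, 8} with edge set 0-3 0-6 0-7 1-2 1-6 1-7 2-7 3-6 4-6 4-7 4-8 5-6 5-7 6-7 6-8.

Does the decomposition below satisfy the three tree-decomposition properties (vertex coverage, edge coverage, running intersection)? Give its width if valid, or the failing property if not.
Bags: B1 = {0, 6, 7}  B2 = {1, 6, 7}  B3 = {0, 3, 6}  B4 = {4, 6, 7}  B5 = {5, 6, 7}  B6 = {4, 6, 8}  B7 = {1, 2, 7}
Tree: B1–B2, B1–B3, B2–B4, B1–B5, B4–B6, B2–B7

Checking the three conditions: (i) the bags cover all of {0, 1, 2, 3, 4, 5, 6, 7, 8}; (ii) for each edge, some bag contains both endpoints; (iii) the bags containing any fixed vertex form a subtree. All hold, so the decomposition is valid with width 3 − 1 = 2.

Yes; width 2.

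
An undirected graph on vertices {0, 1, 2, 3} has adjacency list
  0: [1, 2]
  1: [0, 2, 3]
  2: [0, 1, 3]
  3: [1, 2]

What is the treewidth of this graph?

A width-2 tree decomposition is:
Bags: B1 = {0, 1, 2}  B2 = {1, 2, 3}
Tree: B1–B2
The largest bag has 3 vertices, giving width 2; this decomposition certifies tw(G) ≤ 2. For the lower bound, the 3 vertices {0, 1, 2} are pairwise adjacent, and any tree decomposition puts a clique entirely inside one bag — forcing width ≥ 2. The upper and lower bounds meet at 2, so that is the treewidth.

2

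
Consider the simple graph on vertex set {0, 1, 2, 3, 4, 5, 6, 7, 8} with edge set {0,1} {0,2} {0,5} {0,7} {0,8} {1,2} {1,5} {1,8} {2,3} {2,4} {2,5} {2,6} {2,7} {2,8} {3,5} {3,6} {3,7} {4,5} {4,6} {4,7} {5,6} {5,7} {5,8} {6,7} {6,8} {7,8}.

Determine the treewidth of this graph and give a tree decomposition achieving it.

Treewidth 4.
One optimal decomposition is:
Bags: B1 = {0, 2, 5, 7, 8}  B2 = {0, 1, 2, 5, 8}  B3 = {2, 5, 6, 7, 8}  B4 = {2, 3, 5, 6, 7}  B5 = {2, 4, 5, 6, 7}
Tree: B1–B2, B1–B3, B3–B4, B3–B5

Every bag has size at most 5, so the width is 5 − 1 = 4 and tw(G) ≤ 4. For the lower bound, the 5 vertices {0, 1, 2, 5, 8} are pairwise adjacent, and any tree decomposition puts a clique entirely inside one bag — forcing width ≥ 4. Therefore the treewidth is 4.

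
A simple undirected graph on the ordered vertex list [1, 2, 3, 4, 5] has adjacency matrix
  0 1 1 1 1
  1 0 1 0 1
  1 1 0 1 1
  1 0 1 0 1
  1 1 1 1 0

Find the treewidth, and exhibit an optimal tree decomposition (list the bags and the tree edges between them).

Treewidth 3.
Bags: B1 = {1, 2, 3, 5}  B2 = {1, 3, 4, 5}
Tree: B1–B2

Every bag has size at most 4, so the width is 4 − 1 = 3 and tw(G) ≤ 3. On the other hand G contains the 4-clique {1, 2, 3, 5}. A clique must lie in a single bag of any decomposition, so no decomposition can have width below 3. Combining the bounds, tw(G) = 3.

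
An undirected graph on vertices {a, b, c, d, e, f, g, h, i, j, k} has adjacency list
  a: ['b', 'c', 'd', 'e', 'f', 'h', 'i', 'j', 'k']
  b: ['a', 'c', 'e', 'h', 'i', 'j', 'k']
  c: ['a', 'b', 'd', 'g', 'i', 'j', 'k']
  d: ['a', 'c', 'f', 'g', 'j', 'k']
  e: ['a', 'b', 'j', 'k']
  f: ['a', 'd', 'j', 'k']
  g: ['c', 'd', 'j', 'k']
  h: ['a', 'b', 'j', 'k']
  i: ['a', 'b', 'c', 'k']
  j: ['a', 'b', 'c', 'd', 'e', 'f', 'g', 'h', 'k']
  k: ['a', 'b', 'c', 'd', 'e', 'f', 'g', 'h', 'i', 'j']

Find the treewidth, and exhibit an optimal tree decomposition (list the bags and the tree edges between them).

Treewidth 4.
Bags: B1 = {a, c, d, j, k}  B2 = {a, d, f, j, k}  B3 = {a, b, c, j, k}  B4 = {a, b, e, j, k}  B5 = {a, b, h, j, k}  B6 = {a, b, c, i, k}  B7 = {c, d, g, j, k}
Tree: B1–B2, B1–B3, B3–B4, B3–B5, B3–B6, B1–B7

Each bag holds 5 vertices, so the decomposition has width 4, which upper-bounds the treewidth. On the other hand G contains the 5-clique {c, d, g, j, k}. A clique must lie in a single bag of any decomposition, so no decomposition can have width below 4. Combining the bounds, tw(G) = 4.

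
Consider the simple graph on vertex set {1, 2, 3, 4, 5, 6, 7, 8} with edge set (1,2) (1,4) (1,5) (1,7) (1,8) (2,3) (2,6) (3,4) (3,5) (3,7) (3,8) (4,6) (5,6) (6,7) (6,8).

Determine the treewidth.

3

A width-3 tree decomposition is:
Bags: B1 = {1, 3, 6, 7}  B2 = {1, 3, 5, 6}  B3 = {1, 2, 3, 6}  B4 = {1, 3, 4, 6}  B5 = {1, 3, 6, 8}
Tree: B1–B2, B2–B3, B3–B4, B4–B5
Every bag has size at most 4, so the width is 4 − 1 = 3 and tw(G) ≤ 3. For the lower bound: the 4 vertex sets {1,7}, {3,5}, {6}, {2} are disjoint, each induces a connected subgraph, and every pair is joined by at least one edge of G. Contracting each set to a single vertex therefore yields K_{4} as a minor, and since treewidth is minor-monotone, tw(G) ≥ tw(K_{4}) = 3. Therefore the treewidth is 3.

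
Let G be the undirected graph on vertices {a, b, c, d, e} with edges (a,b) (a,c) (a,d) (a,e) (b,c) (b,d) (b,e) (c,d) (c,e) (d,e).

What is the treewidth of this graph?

4

A width-4 tree decomposition is:
Bags: B1 = {a, b, c, d, e}
Tree: (single bag)
A single bag containing all 5 vertices is trivially a valid decomposition of width 4. Conversely, {a, b, c, d, e} is a clique of size 5, and the vertices of any clique must share a bag in every tree decomposition; so some bag has ≥ 5 vertices and tw(G) ≥ 4. Therefore the treewidth is 4.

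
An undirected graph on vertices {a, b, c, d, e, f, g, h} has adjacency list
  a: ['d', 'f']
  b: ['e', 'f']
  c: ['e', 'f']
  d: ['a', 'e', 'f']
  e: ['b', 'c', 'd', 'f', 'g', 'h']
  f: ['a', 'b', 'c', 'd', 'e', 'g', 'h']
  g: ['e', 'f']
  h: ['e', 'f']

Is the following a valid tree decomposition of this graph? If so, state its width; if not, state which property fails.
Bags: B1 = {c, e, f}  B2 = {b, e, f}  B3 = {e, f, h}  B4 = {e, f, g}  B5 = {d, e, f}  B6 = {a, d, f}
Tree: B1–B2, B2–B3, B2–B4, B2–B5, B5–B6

Vertex coverage: the bags together contain {a, b, c, d, e, f, g, h}, the full vertex set. Edge coverage: each edge of G has both endpoints in at least one bag. Running intersection: for every vertex, the bags containing it form a connected subtree. All three properties hold, so this is a valid tree decomposition of width max|bag| − 1 = 2, and hence tw(G) ≤ 2.

Yes; width 2.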